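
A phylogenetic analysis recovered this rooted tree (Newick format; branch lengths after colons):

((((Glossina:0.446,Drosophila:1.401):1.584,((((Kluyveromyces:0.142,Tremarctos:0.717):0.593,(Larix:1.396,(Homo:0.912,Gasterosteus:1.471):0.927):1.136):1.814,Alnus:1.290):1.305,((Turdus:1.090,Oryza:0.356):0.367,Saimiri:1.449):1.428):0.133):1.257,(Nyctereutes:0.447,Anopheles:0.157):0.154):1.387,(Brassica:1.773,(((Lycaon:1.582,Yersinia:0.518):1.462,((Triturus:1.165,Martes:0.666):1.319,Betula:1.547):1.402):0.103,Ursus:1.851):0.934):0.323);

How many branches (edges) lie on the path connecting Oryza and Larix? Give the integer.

The MRCA of Oryza and Larix is the node subtending ((((Kluyveromyces,Tremarctos),(Larix,(Homo,Gasterosteus))),Alnus),((Turdus,Oryza),Saimiri)).
From Oryza up to that node: 3 branches. From Larix up to the same node: 4 branches. Total: 3 + 4 = 7.

7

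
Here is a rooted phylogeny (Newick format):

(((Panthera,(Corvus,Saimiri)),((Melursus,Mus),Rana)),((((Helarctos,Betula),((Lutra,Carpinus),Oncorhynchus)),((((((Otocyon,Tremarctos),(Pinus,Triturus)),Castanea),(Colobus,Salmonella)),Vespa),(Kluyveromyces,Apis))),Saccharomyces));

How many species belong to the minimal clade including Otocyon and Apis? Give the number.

10

The MRCA of Otocyon and Apis is the node subtending ((((((Otocyon,Tremarctos),(Pinus,Triturus)),Castanea),(Colobus,Salmonella)),Vespa),(Kluyveromyces,Apis)).
That clade contains 10 terminal taxa: Apis, Castanea, Colobus, Kluyveromyces, Otocyon, Pinus, Salmonella, Tremarctos, Triturus, Vespa.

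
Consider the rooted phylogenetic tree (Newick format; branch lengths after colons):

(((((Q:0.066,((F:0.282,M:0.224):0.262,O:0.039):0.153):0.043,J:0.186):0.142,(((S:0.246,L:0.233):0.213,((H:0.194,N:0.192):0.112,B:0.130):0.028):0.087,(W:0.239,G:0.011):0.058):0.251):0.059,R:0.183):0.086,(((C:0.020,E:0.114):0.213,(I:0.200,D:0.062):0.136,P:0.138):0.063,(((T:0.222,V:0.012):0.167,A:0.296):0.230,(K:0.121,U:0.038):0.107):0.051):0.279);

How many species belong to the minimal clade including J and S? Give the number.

The MRCA of J and S is the node subtending (((Q,((F,M),O)),J),(((S,L),((H,N),B)),(W,G))).
That clade contains 12 terminal taxa: B, F, G, H, J, L, M, N, O, Q, S, W.

12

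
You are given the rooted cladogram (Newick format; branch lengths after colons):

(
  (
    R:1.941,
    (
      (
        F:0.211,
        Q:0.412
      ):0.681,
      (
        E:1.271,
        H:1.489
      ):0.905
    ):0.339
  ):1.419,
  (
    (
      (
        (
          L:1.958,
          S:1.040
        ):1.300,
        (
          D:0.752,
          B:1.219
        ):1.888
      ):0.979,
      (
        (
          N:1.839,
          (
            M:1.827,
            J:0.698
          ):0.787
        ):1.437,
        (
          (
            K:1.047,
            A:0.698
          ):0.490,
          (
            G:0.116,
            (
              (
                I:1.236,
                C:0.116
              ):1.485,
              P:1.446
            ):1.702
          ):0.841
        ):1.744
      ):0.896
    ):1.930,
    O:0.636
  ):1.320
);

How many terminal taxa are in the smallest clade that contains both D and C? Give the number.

13

The MRCA of D and C is the node subtending (((L,S),(D,B)),((N,(M,J)),((K,A),(G,((I,C),P))))).
That clade contains 13 terminal taxa: A, B, C, D, G, I, J, K, L, M, N, P, S.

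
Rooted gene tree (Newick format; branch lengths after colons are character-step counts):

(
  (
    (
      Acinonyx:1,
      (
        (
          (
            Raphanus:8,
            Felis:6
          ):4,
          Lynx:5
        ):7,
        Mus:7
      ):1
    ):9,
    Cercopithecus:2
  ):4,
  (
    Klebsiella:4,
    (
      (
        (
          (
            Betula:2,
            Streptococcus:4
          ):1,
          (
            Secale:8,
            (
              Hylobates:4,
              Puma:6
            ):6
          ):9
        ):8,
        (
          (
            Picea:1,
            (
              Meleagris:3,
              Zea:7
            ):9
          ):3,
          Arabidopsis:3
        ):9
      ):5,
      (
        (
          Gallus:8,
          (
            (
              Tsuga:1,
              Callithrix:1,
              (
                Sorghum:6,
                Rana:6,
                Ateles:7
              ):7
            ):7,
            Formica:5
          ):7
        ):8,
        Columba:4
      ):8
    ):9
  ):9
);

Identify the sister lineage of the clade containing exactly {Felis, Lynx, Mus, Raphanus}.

The clade containing exactly {Felis, Lynx, Mus, Raphanus} attaches to the tree at the node subtending (Acinonyx,(((Raphanus,Felis),Lynx),Mus)).
The other lineage descending from that same node — the sister group — is the single tip Acinonyx.

Acinonyx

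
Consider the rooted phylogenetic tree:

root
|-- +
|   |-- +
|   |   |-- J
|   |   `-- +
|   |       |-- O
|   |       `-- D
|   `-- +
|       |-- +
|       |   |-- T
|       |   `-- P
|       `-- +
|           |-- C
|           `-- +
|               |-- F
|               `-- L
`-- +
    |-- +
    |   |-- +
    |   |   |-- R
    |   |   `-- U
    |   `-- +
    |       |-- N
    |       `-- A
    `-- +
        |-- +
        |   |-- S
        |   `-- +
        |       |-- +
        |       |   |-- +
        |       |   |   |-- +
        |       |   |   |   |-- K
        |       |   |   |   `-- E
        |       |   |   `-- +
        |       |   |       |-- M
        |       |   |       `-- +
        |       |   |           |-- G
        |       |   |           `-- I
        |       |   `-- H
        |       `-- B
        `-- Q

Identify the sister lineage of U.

R

U attaches to the tree at the node subtending (R,U).
The other lineage descending from that same node — the sister group — is the single tip R.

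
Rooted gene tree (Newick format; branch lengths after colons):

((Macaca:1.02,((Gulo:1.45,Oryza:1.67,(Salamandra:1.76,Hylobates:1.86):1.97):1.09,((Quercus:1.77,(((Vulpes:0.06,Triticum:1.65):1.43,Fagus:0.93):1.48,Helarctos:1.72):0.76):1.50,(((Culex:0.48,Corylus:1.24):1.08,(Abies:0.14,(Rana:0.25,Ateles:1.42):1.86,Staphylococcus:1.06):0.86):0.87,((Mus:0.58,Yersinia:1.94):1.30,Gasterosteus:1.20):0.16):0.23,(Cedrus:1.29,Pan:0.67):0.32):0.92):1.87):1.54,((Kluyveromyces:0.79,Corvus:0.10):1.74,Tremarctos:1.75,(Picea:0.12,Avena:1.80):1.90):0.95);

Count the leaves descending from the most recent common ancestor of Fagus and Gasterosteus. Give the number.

The MRCA of Fagus and Gasterosteus is the node subtending ((Quercus,(((Vulpes,Triticum),Fagus),Helarctos)),(((Culex,Corylus),(Abies,(Rana,Ateles),Staphylococcus)),((Mus,Yersinia),Gasterosteus)),(Cedrus,Pan)).
That clade contains 16 terminal taxa: Abies, Ateles, Cedrus, Corylus, Culex, Fagus, Gasterosteus, Helarctos, Mus, Pan, Quercus, Rana, Staphylococcus, Triticum, Vulpes, Yersinia.

16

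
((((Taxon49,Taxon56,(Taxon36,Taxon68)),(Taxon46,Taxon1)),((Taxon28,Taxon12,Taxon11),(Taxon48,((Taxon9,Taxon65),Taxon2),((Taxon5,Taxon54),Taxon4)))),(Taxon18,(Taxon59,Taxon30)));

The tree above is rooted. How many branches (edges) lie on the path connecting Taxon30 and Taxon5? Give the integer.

9

The MRCA of Taxon30 and Taxon5 is the root of the tree.
From Taxon30 up to that node: 3 branches. From Taxon5 up to the same node: 6 branches. Total: 3 + 6 = 9.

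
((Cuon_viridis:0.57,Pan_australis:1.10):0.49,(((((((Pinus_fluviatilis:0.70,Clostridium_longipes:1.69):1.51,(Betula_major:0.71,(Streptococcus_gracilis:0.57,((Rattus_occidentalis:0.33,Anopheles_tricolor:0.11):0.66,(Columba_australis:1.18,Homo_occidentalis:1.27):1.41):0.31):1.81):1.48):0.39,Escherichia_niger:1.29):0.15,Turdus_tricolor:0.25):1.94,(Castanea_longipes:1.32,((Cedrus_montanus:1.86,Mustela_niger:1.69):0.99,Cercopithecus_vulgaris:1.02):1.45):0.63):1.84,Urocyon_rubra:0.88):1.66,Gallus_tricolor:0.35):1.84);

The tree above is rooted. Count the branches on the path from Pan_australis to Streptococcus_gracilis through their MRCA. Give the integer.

11

The MRCA of Pan_australis and Streptococcus_gracilis is the root of the tree.
From Pan_australis up to that node: 2 branches. From Streptococcus_gracilis up to the same node: 9 branches. Total: 2 + 9 = 11.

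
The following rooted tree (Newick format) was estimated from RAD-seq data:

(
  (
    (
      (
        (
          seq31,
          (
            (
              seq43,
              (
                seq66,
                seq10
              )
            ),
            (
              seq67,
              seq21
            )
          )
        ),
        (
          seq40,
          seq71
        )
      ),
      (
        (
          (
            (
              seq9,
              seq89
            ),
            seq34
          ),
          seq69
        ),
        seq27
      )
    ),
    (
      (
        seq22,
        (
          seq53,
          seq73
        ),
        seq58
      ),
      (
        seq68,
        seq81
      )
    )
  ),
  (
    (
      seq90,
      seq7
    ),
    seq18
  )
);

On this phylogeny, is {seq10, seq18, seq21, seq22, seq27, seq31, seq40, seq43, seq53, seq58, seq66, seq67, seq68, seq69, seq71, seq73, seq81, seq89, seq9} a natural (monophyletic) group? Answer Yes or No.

No

The MRCA of the listed taxa is the root, so the smallest clade containing them is the whole tree.
That clade also contains seq34, seq7, seq90, which are not in the proposed group, so the group is not monophyletic.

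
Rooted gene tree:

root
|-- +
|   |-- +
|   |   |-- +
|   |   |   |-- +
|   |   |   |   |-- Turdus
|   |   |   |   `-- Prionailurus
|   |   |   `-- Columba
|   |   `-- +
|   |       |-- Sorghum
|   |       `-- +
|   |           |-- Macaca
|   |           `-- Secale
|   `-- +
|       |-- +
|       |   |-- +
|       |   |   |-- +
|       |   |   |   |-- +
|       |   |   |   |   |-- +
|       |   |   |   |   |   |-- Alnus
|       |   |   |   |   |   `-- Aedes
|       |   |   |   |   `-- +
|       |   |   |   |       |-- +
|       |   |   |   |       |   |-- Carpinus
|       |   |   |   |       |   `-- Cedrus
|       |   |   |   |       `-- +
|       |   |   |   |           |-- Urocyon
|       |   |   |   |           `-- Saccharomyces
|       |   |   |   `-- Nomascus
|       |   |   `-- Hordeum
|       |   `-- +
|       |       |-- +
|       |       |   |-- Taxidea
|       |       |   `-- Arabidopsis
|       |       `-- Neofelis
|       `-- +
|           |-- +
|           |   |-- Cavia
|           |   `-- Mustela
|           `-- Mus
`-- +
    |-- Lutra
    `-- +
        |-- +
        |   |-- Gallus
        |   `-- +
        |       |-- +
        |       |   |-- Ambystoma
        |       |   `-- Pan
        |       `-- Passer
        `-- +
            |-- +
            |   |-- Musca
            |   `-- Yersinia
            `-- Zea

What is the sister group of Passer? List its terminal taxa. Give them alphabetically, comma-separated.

Passer attaches to the tree at the node subtending ((Ambystoma,Pan),Passer).
The other lineage descending from that same node — the sister group — is (Ambystoma,Pan); its 2 tips in alphabetical order are the answer.

Ambystoma, Pan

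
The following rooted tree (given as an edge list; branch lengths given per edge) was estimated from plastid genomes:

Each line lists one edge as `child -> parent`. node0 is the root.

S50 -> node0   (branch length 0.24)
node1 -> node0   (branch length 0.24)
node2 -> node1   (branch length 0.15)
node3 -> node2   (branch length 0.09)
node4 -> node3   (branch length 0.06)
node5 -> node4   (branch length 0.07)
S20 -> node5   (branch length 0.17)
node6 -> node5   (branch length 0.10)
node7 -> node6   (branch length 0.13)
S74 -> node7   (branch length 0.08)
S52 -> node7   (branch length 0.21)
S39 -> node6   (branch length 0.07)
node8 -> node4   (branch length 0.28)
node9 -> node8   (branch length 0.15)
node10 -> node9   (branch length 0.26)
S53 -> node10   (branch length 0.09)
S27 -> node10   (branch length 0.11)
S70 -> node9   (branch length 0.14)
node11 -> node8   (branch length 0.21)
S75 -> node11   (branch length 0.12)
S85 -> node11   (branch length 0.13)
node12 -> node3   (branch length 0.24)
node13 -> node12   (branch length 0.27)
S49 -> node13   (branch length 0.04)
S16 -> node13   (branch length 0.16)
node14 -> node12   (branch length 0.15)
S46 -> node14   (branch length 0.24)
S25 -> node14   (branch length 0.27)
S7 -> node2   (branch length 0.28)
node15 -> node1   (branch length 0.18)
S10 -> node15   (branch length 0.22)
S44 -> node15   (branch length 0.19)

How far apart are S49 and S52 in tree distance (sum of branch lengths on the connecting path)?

The path runs S49 → … → MRCA → … → S52; the MRCA is the node subtending (((S20,((S74,S52),S39)),(((S53,S27),S70),(S75,S85))),((S49,S16),(S46,S25))).
Branch lengths along that path: 0.04 + 0.27 + 0.24 + 0.06 + 0.07 + 0.10 + 0.13 + 0.21 = 1.12.

1.12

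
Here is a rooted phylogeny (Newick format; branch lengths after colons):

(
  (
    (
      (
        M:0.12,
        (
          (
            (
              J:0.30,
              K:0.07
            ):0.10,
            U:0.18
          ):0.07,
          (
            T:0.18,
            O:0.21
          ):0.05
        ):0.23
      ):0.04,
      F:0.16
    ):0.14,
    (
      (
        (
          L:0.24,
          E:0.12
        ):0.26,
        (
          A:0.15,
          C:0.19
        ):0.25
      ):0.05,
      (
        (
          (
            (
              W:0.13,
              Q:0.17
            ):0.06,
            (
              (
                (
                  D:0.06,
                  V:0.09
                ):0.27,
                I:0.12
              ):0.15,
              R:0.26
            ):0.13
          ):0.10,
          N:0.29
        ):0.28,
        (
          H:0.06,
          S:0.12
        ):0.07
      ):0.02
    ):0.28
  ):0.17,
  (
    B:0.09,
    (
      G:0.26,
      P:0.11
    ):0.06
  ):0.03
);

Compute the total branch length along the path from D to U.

1.95

The path runs D → … → MRCA → … → U; the MRCA is the node subtending (((M,(((J,K),U),(T,O))),F),(((L,E),(A,C)),((((W,Q),(((D,V),I),R)),N),(H,S)))).
Branch lengths along that path: 0.06 + 0.27 + 0.15 + 0.13 + 0.10 + 0.28 + 0.02 + 0.28 + 0.14 + 0.04 + 0.23 + 0.07 + 0.18 = 1.95.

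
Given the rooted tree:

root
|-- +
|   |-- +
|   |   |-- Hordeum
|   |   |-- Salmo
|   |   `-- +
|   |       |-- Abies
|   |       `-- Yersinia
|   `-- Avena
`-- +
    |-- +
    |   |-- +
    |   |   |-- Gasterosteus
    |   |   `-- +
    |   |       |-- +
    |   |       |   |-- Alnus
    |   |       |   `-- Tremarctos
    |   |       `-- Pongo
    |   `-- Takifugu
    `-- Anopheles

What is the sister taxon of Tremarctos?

Alnus

Tremarctos attaches to the tree at the node subtending (Alnus,Tremarctos).
The other lineage descending from that same node — the sister group — is the single tip Alnus.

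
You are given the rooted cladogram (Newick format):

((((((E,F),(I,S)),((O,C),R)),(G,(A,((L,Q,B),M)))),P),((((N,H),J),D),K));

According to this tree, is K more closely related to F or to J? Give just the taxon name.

The MRCA of K and J subtends ((((N,H),J),D),K) (5 taxa).
The MRCA of K and F is the root, subtending the entire tree (19 taxa).
The first is nested inside the second, so K shares a more recent common ancestor with J.

J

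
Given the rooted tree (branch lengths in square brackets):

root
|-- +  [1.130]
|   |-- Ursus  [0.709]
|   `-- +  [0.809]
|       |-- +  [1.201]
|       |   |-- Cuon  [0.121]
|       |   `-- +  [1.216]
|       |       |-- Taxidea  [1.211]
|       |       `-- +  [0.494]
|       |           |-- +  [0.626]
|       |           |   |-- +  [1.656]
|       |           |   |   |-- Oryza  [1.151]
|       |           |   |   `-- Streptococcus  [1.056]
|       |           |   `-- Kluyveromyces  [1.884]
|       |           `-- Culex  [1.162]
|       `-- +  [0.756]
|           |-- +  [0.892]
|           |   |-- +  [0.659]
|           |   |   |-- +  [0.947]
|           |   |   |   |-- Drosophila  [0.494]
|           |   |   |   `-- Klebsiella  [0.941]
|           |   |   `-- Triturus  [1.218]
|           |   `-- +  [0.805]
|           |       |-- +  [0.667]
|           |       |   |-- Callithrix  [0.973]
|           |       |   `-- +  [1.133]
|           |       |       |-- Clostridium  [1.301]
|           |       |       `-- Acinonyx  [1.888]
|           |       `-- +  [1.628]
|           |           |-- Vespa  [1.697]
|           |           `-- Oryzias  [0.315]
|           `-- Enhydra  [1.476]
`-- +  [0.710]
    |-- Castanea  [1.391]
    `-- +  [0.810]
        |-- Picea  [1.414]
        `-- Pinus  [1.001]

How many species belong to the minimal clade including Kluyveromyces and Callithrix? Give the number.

15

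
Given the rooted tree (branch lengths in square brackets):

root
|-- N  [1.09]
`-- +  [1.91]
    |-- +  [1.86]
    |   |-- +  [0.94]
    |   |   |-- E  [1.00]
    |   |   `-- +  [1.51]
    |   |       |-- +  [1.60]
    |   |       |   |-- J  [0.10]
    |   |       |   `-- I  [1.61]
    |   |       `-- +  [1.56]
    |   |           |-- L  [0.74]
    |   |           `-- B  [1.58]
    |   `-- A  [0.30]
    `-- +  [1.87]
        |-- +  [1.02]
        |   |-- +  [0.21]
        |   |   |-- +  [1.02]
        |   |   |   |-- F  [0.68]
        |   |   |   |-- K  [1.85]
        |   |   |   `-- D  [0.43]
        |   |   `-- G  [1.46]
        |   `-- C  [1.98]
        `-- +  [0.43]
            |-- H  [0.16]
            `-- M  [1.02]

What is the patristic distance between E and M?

The path runs E → … → MRCA → … → M; the MRCA is the node subtending (((E,((J,I),(L,B))),A),((((F,K,D),G),C),(H,M))).
Branch lengths along that path: 1.00 + 0.94 + 1.86 + 1.87 + 0.43 + 1.02 = 7.12.

7.12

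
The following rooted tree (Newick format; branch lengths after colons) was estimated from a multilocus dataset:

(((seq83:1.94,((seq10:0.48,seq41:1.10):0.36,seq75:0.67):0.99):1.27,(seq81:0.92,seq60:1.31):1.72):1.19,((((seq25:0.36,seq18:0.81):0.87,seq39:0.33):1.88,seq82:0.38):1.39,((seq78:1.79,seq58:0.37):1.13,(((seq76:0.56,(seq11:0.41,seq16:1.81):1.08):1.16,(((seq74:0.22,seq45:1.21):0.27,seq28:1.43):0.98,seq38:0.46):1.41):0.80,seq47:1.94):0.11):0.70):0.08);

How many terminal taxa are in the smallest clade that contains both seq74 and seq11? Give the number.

7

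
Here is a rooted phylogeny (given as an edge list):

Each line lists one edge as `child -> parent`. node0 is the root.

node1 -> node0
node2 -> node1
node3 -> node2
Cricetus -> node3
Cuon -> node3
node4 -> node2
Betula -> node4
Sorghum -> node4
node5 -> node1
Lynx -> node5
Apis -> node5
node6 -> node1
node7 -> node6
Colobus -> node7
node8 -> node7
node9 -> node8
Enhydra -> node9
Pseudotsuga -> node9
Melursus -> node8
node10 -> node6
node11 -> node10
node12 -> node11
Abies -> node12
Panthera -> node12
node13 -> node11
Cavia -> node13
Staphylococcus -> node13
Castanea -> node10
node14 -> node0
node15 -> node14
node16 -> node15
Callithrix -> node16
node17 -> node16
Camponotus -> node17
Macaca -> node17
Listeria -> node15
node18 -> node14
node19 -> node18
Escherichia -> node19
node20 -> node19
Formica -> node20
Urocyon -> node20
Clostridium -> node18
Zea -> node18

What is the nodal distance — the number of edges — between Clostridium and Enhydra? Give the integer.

The MRCA of Clostridium and Enhydra is the root of the tree.
From Clostridium up to that node: 3 branches. From Enhydra up to the same node: 6 branches. Total: 3 + 6 = 9.

9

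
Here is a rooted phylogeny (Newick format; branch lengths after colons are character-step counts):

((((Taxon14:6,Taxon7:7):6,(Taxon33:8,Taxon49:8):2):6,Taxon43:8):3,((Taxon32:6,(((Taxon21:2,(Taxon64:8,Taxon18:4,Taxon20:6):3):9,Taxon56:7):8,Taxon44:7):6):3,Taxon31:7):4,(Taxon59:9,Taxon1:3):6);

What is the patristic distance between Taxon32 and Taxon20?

The path runs Taxon32 → … → MRCA → … → Taxon20; the MRCA is the node subtending (Taxon32,(((Taxon21,(Taxon64,Taxon18,Taxon20)),Taxon56),Taxon44)).
Branch lengths along that path: 6 + 6 + 8 + 9 + 3 + 6 = 38.

38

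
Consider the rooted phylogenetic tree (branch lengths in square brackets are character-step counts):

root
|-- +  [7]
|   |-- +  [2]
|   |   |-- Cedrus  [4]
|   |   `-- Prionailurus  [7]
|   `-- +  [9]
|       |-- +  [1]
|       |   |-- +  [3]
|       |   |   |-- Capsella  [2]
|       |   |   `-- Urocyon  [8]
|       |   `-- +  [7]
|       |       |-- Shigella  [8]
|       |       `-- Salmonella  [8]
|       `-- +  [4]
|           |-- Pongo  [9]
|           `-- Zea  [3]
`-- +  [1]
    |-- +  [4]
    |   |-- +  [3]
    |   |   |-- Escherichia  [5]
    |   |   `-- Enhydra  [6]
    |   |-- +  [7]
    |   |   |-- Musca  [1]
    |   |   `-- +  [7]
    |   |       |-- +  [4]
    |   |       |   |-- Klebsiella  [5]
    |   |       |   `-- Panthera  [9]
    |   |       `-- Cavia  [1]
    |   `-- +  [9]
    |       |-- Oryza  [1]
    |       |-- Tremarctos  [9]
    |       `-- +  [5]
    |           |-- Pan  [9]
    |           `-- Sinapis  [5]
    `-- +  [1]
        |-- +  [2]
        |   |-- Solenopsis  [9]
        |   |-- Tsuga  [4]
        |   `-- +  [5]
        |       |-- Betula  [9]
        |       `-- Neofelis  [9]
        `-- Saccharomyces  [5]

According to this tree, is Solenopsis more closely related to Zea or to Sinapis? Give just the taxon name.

Sinapis

The MRCA of Solenopsis and Sinapis subtends (((Escherichia,Enhydra),(Musca,((Klebsiella,Panthera),Cavia)),(Oryza,Tremarctos,(Pan,Sinapis))),((Solenopsis,Tsuga,(Betula,Neofelis)),Saccharomyces)) (15 taxa).
The MRCA of Solenopsis and Zea is the root, subtending the entire tree (23 taxa).
The first is nested inside the second, so Solenopsis shares a more recent common ancestor with Sinapis.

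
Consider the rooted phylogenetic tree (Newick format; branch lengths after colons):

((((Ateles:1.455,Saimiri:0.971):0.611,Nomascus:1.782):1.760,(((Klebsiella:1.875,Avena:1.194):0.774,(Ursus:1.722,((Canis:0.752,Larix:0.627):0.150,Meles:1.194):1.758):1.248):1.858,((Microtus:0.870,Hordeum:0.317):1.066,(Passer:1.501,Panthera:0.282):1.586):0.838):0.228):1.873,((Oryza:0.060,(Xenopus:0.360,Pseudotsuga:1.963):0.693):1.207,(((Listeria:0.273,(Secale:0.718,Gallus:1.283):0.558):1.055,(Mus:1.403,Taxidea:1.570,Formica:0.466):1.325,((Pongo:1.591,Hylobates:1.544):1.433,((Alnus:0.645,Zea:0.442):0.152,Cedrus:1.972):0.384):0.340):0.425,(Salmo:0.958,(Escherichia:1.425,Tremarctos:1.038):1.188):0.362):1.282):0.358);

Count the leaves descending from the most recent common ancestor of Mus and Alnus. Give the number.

The MRCA of Mus and Alnus is the node subtending ((Listeria,(Secale,Gallus)),(Mus,Taxidea,Formica),((Pongo,Hylobates),((Alnus,Zea),Cedrus))).
That clade contains 11 terminal taxa: Alnus, Cedrus, Formica, Gallus, Hylobates, Listeria, Mus, Pongo, Secale, Taxidea, Zea.

11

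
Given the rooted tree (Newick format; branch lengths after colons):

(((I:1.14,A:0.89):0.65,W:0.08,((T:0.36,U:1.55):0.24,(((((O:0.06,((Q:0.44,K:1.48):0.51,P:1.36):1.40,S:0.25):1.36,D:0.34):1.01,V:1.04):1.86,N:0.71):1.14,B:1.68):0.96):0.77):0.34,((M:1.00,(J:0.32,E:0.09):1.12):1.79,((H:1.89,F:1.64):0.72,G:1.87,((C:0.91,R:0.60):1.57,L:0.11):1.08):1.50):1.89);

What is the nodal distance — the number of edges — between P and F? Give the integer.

13

The MRCA of P and F is the root of the tree.
From P up to that node: 9 branches. From F up to the same node: 4 branches. Total: 9 + 4 = 13.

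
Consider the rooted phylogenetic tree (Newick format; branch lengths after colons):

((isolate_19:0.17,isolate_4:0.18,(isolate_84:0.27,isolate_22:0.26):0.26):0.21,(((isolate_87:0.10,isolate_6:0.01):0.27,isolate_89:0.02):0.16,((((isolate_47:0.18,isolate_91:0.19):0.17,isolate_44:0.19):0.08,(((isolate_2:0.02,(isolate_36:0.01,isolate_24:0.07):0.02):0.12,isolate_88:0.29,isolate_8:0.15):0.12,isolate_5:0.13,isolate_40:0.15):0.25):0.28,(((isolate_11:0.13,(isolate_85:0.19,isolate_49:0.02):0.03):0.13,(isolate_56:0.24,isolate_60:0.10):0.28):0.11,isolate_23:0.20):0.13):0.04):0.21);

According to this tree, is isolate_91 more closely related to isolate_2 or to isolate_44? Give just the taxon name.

isolate_44

The MRCA of isolate_91 and isolate_44 subtends ((isolate_47,isolate_91),isolate_44) (3 taxa).
The MRCA of isolate_91 and isolate_2 subtends (((isolate_47,isolate_91),isolate_44),(((isolate_2,(isolate_36,isolate_24)),isolate_88,isolate_8),isolate_5,isolate_40)) (10 taxa).
The first is nested inside the second, so isolate_91 shares a more recent common ancestor with isolate_44.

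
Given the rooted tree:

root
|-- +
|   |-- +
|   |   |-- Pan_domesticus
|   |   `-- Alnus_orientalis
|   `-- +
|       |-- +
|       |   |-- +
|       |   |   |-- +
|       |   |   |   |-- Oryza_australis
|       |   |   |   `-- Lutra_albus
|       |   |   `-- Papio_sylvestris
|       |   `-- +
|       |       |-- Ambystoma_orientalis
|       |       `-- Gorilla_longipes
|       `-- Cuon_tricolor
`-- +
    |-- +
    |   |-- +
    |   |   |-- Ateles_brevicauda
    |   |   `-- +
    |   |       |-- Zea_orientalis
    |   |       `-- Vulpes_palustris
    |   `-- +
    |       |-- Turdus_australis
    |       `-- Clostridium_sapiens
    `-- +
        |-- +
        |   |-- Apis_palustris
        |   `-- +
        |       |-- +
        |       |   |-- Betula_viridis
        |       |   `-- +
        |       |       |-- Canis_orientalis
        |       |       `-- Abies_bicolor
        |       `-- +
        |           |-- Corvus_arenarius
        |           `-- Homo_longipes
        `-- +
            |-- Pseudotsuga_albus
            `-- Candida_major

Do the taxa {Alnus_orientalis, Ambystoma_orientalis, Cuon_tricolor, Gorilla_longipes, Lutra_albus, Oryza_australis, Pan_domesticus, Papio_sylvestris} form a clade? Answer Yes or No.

Yes

The most recent common ancestor of these taxa subtends ((Pan_domesticus,Alnus_orientalis),((((Oryza_australis,Lutra_albus),Papio_sylvestris),(Ambystoma_orientalis,Gorilla_longipes)),Cuon_tricolor)).
That clade has exactly 8 tips — every listed taxon and nothing else — so the group is monophyletic.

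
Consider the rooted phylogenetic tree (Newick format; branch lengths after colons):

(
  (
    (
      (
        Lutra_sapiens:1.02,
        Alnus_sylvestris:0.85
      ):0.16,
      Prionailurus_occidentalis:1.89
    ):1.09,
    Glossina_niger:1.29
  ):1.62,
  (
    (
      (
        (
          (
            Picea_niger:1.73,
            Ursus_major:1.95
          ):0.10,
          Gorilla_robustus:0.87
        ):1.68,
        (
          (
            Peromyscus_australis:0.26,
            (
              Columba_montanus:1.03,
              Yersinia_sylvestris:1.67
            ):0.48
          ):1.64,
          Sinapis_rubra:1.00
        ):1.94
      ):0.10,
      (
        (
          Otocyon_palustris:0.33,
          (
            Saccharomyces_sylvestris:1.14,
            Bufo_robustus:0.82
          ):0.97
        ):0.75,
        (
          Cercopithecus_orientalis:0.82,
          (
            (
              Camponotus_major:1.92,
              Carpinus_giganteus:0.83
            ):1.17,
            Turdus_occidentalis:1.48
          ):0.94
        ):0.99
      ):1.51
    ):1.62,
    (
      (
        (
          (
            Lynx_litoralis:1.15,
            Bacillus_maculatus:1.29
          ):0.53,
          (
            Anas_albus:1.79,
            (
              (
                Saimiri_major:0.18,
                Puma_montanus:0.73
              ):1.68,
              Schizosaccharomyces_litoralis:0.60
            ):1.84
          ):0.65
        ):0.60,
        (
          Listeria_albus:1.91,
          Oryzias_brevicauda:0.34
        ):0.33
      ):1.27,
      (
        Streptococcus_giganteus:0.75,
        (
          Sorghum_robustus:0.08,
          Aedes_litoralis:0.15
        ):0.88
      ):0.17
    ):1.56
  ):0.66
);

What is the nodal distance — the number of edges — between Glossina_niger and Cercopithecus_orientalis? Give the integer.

7

The MRCA of Glossina_niger and Cercopithecus_orientalis is the root of the tree.
From Glossina_niger up to that node: 2 branches. From Cercopithecus_orientalis up to the same node: 5 branches. Total: 2 + 5 = 7.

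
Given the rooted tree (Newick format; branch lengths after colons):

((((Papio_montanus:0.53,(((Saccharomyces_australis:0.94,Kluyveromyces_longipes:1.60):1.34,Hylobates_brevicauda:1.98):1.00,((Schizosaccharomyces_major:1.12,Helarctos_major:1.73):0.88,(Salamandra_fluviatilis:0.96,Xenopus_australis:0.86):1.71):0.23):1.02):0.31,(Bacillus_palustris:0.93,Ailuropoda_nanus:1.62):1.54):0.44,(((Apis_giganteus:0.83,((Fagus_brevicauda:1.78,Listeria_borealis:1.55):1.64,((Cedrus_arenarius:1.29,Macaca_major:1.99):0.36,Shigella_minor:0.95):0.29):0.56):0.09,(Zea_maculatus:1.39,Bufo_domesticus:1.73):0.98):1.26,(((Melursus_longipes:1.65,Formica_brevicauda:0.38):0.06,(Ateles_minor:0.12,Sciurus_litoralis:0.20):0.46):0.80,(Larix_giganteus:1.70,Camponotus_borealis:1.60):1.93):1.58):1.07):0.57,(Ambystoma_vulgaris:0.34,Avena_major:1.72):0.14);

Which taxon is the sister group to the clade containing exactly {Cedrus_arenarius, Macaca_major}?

Shigella_minor

The clade containing exactly {Cedrus_arenarius, Macaca_major} attaches to the tree at the node subtending ((Cedrus_arenarius,Macaca_major),Shigella_minor).
The other lineage descending from that same node — the sister group — is the single tip Shigella_minor.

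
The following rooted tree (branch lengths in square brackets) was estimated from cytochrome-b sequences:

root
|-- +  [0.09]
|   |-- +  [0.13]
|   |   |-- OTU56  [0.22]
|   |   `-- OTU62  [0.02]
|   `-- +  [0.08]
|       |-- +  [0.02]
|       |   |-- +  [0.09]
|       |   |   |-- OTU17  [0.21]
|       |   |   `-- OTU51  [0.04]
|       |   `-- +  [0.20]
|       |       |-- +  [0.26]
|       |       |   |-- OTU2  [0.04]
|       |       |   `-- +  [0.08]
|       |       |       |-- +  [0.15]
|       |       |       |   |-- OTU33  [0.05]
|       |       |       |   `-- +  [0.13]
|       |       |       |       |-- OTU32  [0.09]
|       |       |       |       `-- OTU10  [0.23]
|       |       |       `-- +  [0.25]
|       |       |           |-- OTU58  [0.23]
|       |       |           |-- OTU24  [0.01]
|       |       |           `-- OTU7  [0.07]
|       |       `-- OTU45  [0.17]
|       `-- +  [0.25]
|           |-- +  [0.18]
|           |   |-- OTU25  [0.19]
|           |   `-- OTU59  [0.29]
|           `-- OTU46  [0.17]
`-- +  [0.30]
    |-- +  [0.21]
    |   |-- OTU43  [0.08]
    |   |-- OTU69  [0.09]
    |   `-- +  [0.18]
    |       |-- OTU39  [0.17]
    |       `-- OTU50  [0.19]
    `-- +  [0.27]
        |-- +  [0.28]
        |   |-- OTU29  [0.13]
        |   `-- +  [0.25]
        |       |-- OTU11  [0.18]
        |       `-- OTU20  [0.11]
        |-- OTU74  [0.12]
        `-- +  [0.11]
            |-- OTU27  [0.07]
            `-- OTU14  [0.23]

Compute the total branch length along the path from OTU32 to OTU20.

The path runs OTU32 → … → MRCA → … → OTU20; the MRCA is the root of the tree.
Branch lengths along that path: 0.09 + 0.13 + 0.15 + 0.08 + 0.26 + 0.20 + 0.02 + 0.08 + 0.09 + 0.30 + 0.27 + 0.28 + 0.25 + 0.11 = 2.31.

2.31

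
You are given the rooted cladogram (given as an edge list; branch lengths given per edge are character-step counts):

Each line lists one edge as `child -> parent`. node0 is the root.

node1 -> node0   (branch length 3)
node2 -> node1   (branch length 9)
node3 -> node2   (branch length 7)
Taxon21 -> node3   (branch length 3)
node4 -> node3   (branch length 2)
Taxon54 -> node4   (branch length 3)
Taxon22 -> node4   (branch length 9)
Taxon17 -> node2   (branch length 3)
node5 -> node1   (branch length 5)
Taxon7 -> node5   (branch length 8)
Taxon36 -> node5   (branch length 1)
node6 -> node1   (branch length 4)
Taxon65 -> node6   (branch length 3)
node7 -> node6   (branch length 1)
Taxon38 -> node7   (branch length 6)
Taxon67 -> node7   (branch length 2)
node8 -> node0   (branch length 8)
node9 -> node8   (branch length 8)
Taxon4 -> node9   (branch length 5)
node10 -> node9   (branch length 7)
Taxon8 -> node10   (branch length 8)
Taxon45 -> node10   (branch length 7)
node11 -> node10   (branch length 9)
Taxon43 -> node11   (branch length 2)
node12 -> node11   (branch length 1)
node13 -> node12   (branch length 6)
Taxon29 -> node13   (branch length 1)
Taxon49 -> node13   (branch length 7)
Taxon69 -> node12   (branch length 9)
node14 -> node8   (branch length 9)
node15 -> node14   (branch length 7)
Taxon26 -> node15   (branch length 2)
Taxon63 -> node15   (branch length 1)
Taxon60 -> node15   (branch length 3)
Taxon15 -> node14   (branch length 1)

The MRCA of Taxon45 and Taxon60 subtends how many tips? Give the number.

The MRCA of Taxon45 and Taxon60 is the node subtending ((Taxon4,(Taxon8,Taxon45,(Taxon43,((Taxon29,Taxon49),Taxon69)))),((Taxon26,Taxon63,Taxon60),Taxon15)).
That clade contains 11 terminal taxa: Taxon15, Taxon26, Taxon29, Taxon4, Taxon43, Taxon45, Taxon49, Taxon60, Taxon63, Taxon69, Taxon8.

11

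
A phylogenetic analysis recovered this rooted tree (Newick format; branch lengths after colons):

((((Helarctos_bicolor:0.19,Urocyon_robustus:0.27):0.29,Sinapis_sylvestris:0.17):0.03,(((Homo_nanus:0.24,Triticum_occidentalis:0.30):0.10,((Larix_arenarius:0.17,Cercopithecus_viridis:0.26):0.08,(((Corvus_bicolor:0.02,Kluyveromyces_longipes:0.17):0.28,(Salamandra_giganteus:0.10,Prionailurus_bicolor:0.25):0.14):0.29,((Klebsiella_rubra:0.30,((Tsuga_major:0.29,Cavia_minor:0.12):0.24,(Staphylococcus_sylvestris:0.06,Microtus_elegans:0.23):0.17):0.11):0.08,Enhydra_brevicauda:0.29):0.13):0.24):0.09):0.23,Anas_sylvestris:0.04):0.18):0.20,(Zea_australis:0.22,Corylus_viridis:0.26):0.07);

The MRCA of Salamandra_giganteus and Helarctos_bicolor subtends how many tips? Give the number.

The MRCA of Salamandra_giganteus and Helarctos_bicolor is the node subtending (((Helarctos_bicolor,Urocyon_robustus),Sinapis_sylvestris),(((Homo_nanus,Triticum_occidentalis),((Larix_arenarius,Cercopithecus_viridis),(((Corvus_bicolor,Kluyveromyces_longipes),(Salamandra_giganteus,Prionailurus_bicolor)),((Klebsiella_rubra,((Tsuga_major,Cavia_minor),(Staphylococcus_sylvestris,Microtus_elegans))),Enhydra_brevicauda)))),Anas_sylvestris)).
That clade contains 18 terminal taxa: Anas_sylvestris, Cavia_minor, Cercopithecus_viridis, Corvus_bicolor, Enhydra_brevicauda, Helarctos_bicolor, Homo_nanus, Klebsiella_rubra, Kluyveromyces_longipes, Larix_arenarius, Microtus_elegans, Prionailurus_bicolor, Salamandra_giganteus, Sinapis_sylvestris, Staphylococcus_sylvestris, Triticum_occidentalis, Tsuga_major, Urocyon_robustus.

18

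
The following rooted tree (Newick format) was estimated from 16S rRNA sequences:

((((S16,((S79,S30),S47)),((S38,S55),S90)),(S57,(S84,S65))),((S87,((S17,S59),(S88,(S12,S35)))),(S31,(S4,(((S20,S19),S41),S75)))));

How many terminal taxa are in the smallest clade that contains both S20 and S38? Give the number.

22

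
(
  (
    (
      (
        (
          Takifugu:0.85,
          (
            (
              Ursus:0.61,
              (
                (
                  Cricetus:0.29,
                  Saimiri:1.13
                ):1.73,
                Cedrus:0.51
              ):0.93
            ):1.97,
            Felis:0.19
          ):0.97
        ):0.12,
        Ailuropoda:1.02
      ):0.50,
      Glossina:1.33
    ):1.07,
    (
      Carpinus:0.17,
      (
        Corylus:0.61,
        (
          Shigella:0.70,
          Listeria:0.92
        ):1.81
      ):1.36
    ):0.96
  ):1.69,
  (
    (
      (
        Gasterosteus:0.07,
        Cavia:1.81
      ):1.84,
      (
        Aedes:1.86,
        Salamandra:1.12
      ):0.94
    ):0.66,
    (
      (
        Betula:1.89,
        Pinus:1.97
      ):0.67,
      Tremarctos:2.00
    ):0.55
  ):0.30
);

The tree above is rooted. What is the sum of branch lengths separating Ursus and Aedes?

10.69

The path runs Ursus → … → MRCA → … → Aedes; the MRCA is the root of the tree.
Branch lengths along that path: 0.61 + 1.97 + 0.97 + 0.12 + 0.50 + 1.07 + 1.69 + 0.30 + 0.66 + 0.94 + 1.86 = 10.69.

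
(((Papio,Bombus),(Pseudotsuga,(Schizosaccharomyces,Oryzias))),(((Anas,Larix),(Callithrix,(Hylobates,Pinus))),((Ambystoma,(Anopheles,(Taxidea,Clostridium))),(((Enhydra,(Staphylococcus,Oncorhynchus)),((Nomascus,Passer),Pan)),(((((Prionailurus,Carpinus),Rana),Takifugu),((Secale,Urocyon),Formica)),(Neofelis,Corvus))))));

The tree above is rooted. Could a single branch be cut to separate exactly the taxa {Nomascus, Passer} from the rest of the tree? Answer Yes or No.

Yes

The most recent common ancestor of these taxa subtends (Nomascus,Passer).
That clade has exactly 2 tips — every listed taxon and nothing else — so the group is monophyletic.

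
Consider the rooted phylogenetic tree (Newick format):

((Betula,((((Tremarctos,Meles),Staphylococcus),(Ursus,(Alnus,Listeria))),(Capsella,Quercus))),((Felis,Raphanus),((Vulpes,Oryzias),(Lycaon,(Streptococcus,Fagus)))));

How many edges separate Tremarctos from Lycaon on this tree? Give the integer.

The MRCA of Tremarctos and Lycaon is the root of the tree.
From Tremarctos up to that node: 6 branches. From Lycaon up to the same node: 4 branches. Total: 6 + 4 = 10.

10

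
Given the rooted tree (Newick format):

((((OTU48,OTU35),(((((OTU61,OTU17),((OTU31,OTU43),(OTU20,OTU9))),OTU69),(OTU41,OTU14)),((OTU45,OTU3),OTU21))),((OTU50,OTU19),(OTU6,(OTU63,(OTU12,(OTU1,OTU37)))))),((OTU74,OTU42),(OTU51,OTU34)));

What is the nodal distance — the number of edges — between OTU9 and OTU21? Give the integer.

The MRCA of OTU9 and OTU21 is the node subtending (((((OTU61,OTU17),((OTU31,OTU43),(OTU20,OTU9))),OTU69),(OTU41,OTU14)),((OTU45,OTU3),OTU21)).
From OTU9 up to that node: 6 branches. From OTU21 up to the same node: 2 branches. Total: 6 + 2 = 8.

8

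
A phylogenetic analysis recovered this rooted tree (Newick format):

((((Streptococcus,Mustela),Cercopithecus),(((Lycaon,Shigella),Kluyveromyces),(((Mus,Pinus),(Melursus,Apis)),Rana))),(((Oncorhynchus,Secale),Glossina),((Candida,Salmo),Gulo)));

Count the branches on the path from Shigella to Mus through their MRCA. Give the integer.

The MRCA of Shigella and Mus is the node subtending (((Lycaon,Shigella),Kluyveromyces),(((Mus,Pinus),(Melursus,Apis)),Rana)).
From Shigella up to that node: 3 branches. From Mus up to the same node: 4 branches. Total: 3 + 4 = 7.

7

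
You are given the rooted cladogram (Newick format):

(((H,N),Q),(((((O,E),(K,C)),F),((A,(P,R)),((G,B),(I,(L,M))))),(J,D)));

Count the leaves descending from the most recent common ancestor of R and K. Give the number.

13

The MRCA of R and K is the node subtending ((((O,E),(K,C)),F),((A,(P,R)),((G,B),(I,(L,M))))).
That clade contains 13 terminal taxa: A, B, C, E, F, G, I, K, L, M, O, P, R.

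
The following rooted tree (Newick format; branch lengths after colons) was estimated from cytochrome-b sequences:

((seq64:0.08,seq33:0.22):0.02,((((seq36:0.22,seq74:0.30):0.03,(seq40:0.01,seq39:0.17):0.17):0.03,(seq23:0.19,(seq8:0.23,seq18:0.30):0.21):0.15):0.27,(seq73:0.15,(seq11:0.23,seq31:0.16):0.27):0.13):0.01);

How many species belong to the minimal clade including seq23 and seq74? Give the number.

The MRCA of seq23 and seq74 is the node subtending (((seq36,seq74),(seq40,seq39)),(seq23,(seq8,seq18))).
That clade contains 7 terminal taxa: seq18, seq23, seq36, seq39, seq40, seq74, seq8.

7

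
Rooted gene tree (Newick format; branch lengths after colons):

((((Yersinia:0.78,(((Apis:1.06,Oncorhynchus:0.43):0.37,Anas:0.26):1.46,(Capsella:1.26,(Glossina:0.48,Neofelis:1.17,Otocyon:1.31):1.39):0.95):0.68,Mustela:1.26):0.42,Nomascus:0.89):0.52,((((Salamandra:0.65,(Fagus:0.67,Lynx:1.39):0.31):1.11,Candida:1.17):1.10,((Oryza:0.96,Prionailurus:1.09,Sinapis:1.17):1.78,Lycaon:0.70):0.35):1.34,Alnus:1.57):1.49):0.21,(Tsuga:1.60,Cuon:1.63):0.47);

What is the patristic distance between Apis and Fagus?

The path runs Apis → … → MRCA → … → Fagus; the MRCA is the node subtending (((Yersinia,(((Apis,Oncorhynchus),Anas),(Capsella,(Glossina,Neofelis,Otocyon))),Mustela),Nomascus),((((Salamandra,(Fagus,Lynx)),Candida),((Oryza,Prionailurus,Sinapis),Lycaon)),Alnus)).
Branch lengths along that path: 1.06 + 0.37 + 1.46 + 0.68 + 0.42 + 0.52 + 1.49 + 1.34 + 1.10 + 1.11 + 0.31 + 0.67 = 10.53.

10.53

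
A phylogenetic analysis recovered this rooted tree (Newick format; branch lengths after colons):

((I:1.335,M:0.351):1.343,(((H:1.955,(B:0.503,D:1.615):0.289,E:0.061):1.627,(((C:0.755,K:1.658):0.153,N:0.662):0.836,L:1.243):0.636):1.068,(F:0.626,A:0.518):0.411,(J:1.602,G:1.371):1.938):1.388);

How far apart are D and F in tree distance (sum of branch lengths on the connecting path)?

The path runs D → … → MRCA → … → F; the MRCA is the node subtending (((H,(B,D),E),(((C,K),N),L)),(F,A),(J,G)).
Branch lengths along that path: 1.615 + 0.289 + 1.627 + 1.068 + 0.411 + 0.626 = 5.636.

5.636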